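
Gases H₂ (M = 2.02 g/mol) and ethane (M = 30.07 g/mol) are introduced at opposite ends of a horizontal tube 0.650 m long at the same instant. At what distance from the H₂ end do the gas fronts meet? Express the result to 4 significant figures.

Distances travelled in equal time are proportional to diffusion rates, so d_H₂/d_C₂H₆ = √(M_C₂H₆/M_H₂) = √(30.07/2.02) = 3.858.
With d_H₂ + d_C₂H₆ = 0.650 m, d_C₂H₆ = 0.650/(1 + 3.858) = 0.1338 m.
d_H₂ = 0.650 − 0.1338 = 0.5162 m.

0.5162 m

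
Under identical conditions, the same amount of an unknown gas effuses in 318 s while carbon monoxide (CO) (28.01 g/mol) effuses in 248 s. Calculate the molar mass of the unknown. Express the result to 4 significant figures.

From Graham's law, t_X/t_CO = √(M_X/M_CO).
318/248 = 1.282 = √(M_X/28.01)
M_X = 28.01 × 1.282² = 28.01 × 1.644 = 46.05 g/mol

46.05 g/mol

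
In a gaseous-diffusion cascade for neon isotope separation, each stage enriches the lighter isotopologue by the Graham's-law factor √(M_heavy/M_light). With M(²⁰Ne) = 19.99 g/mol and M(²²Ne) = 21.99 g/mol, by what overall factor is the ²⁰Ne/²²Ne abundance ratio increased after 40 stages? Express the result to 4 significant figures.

Each stage multiplies the ratio by α = √(21.99/19.99), so after 40 stages the overall factor is α^40 = (21.99/19.99)^(40/2).
= 1.10005^20 = 6.734.

6.734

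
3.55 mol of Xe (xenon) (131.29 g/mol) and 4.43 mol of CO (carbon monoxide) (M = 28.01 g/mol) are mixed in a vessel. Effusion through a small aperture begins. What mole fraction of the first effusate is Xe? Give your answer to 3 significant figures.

Rate_i ∝ x_i/√M_i (Graham's law weighted by mole fraction), so the effusate composition follows n_i/√M_i.
x_Xe(eff) = (n_Xe/√M_Xe) / (n_Xe/√M_Xe + n_CO/√M_CO)
= (3.55/√131.29) / (3.55/√131.29 + 4.43/√28.01) = 0.3098/(0.3098 + 0.8370) = 0.270.

0.270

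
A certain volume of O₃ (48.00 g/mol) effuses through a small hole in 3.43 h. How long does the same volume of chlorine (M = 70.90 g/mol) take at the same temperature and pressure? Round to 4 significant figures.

4.169 h

Since effusion rate ∝ 1/√M, t_Cl₂/t_O₃ = √(M_Cl₂/M_O₃) = √(70.90/48.00) = √1.477 = 1.215.
So the time for Cl₂ is 3.43 × 1.215 = 4.169 h.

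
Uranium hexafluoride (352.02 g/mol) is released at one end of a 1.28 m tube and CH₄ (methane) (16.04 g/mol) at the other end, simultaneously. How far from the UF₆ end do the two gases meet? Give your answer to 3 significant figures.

0.225 m

Distances travelled in equal time are proportional to diffusion rates, so d_UF₆/d_CH₄ = √(M_CH₄/M_UF₆) = √(16.04/352.02) = 0.2135.
With d_UF₆ + d_CH₄ = 1.28 m, d_CH₄ = 1.28/(1 + 0.2135) = 1.055 m.
d_UF₆ = 1.28 − 1.055 = 0.225 m.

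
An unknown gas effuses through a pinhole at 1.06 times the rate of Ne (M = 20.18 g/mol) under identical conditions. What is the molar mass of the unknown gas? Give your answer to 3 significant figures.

18.0 g/mol

From Graham's law, rate_X/rate_Ne = √(M_Ne/M_X).
1.06 = √(20.18/M_X)
M_X = 20.18 / 1.06² = 20.18 / 1.124 = 18.0 g/mol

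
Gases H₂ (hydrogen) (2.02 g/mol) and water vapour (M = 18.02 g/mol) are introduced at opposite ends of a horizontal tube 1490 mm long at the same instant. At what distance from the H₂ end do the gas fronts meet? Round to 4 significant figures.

The fronts meet when d_H₂ + d_H₂O = L with d_H₂/d_H₂O = √(M_H₂O/M_H₂) (Graham's law). Here √(M_H₂O/M_H₂) = √(18.02/2.02) = 2.987.
With d_H₂ + d_H₂O = 1490 mm, d_H₂O = 1490/(1 + 2.987) = 373.7 mm.
d_H₂ = 1490 − 373.7 = 1116 mm.

1116 mm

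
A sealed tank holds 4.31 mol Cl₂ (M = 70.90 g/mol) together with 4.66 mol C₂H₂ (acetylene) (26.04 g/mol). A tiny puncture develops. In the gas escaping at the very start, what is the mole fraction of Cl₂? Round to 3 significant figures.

0.359

The effusion rate of species i is ∝ p_i/√M_i ∝ n_i/√M_i.
x_Cl₂(eff) = (n_Cl₂/√M_Cl₂) / (n_Cl₂/√M_Cl₂ + n_C₂H₂/√M_C₂H₂)
= (4.31/√70.90) / (4.31/√70.90 + 4.66/√26.04) = 0.5119/(0.5119 + 0.9132) = 0.359.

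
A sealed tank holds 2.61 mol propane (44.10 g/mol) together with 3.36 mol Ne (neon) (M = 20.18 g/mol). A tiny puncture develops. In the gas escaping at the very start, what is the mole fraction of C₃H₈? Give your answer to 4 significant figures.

0.3445

The effusion rate of species i is ∝ p_i/√M_i ∝ n_i/√M_i.
So x_C₃H₈ in the escaping gas = (n_C₃H₈/√M_C₃H₈) / Σ(n_i/√M_i)
= (2.61/√44.10) / (2.61/√44.10 + 3.36/√20.18) = 0.3930/(0.3930 + 0.7480) = 0.3445.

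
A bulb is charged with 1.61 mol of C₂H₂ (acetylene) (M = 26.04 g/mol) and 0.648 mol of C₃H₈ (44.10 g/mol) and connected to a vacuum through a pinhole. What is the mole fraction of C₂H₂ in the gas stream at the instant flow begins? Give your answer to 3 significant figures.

0.764

Each component's effusion rate ∝ (its partial pressure)·(1/√M) ∝ n_i/√M_i.
x_C₂H₂(eff) = (n_C₂H₂/√M_C₂H₂) / (n_C₂H₂/√M_C₂H₂ + n_C₃H₈/√M_C₃H₈)
= (1.61/√26.04) / (1.61/√26.04 + 0.648/√44.10) = 0.3155/(0.3155 + 0.09758) = 0.764.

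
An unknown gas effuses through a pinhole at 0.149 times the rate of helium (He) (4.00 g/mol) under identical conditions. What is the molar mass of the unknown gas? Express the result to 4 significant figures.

By Graham's law, rate_X/rate_He = √(M_He/M_X).
0.149 = √(4.00/M_X)
M_X = 4.00 / 0.149² = 4.00 / 0.02220 = 180.2 g/mol

180.2 g/mol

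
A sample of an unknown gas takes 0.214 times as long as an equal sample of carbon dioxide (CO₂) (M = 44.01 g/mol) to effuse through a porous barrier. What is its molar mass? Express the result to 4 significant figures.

2.015 g/mol

By Graham's law, t_X/t_CO₂ = √(M_X/M_CO₂).
0.214 = √(M_X/44.01)
M_X = 44.01 × 0.214² = 44.01 × 0.04580 = 2.015 g/mol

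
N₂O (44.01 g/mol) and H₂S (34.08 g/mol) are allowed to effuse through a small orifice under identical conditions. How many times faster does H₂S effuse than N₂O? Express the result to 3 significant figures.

1.14

Graham's law gives rate_H₂S/rate_N₂O = √(M_N₂O/M_H₂S) = √(44.01/34.08) = √1.291 = 1.14.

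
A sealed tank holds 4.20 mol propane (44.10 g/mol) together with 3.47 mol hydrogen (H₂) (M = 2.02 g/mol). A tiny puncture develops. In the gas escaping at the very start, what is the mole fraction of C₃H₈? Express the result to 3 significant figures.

0.206

The effusion rate of species i is ∝ p_i/√M_i ∝ n_i/√M_i.
x_C₃H₈(eff) = (n_C₃H₈/√M_C₃H₈) / (n_C₃H₈/√M_C₃H₈ + n_H₂/√M_H₂)
= (4.20/√44.10) / (4.20/√44.10 + 3.47/√2.02) = 0.6325/(0.6325 + 2.441) = 0.206.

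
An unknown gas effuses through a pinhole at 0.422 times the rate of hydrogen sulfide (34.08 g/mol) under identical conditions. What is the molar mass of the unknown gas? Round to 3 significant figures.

Since effusion rate ∝ 1/√M, rate_X/rate_H₂S = √(M_H₂S/M_X).
0.422 = √(34.08/M_X)
M_X = 34.08 / 0.422² = 34.08 / 0.1781 = 191 g/mol

191 g/mol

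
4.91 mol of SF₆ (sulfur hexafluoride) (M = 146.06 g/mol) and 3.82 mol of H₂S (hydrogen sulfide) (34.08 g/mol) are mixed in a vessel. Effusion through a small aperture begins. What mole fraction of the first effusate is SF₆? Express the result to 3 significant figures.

Rate_i ∝ x_i/√M_i (Graham's law weighted by mole fraction), so the effusate composition follows n_i/√M_i.
Mole fraction of SF₆ in the effusate = (n_SF₆/√M_SF₆) / (n_SF₆/√M_SF₆ + n_H₂S/√M_H₂S)
= (4.91/√146.06) / (4.91/√146.06 + 3.82/√34.08) = 0.4063/(0.4063 + 0.6544) = 0.383.

0.383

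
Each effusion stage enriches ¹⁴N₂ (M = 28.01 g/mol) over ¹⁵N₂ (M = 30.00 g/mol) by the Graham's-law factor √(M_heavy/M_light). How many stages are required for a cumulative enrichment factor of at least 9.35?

Single-stage factor α = √(30.00/28.01), so ln α = ½ ln(1.07105) = 0.03432.
Need α^N ≥ 9.35 ⇒ N ≥ ln(9.35) / ln α = 2.235 / 0.03432 = 65.14.
Minimum whole number of stages: N = 66.

66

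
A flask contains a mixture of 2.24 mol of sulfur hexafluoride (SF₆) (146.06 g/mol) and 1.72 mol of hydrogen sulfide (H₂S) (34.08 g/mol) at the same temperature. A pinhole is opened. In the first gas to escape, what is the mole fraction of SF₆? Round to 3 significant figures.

0.386

Each component's effusion rate ∝ (its partial pressure)·(1/√M) ∝ n_i/√M_i.
x_SF₆(eff) = (n_SF₆/√M_SF₆) / (n_SF₆/√M_SF₆ + n_H₂S/√M_H₂S)
= (2.24/√146.06) / (2.24/√146.06 + 1.72/√34.08) = 0.1853/(0.1853 + 0.2946) = 0.386.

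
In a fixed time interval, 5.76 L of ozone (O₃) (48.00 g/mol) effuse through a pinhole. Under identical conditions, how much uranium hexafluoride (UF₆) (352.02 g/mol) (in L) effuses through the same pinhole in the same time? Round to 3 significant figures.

2.13 L

Graham's law gives rate_UF₆/rate_O₃ = √(M_O₃/M_UF₆) = √(48.00/352.02) = √0.1364 = 0.3693.
So the volume for UF₆ is 5.76 × 0.3693 = 2.13 L.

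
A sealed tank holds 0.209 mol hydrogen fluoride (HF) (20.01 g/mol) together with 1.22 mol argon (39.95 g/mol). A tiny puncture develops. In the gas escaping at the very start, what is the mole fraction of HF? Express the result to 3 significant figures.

0.195

Each component's effusion rate ∝ (its partial pressure)·(1/√M) ∝ n_i/√M_i.
So x_HF in the escaping gas = (n_HF/√M_HF) / Σ(n_i/√M_i)
= (0.209/√20.01) / (0.209/√20.01 + 1.22/√39.95) = 0.04672/(0.04672 + 0.1930) = 0.195.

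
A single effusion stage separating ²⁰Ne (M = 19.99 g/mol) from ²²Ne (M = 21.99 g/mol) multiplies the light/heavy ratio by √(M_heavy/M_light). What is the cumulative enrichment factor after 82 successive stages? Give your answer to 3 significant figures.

49.9

Each stage multiplies the ratio by α = √(21.99/19.99), so after 82 stages the overall factor is α^82 = (21.99/19.99)^(82/2).
= 1.10005^41 = 49.9.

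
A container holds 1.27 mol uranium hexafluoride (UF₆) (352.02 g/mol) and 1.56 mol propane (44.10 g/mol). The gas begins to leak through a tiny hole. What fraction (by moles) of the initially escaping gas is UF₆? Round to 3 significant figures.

0.224

Effusion rate of each component ∝ n_i/√M_i (partial pressure × 1/√M).
x_UF₆(eff) = (n_UF₆/√M_UF₆) / (n_UF₆/√M_UF₆ + n_C₃H₈/√M_C₃H₈)
= (1.27/√352.02) / (1.27/√352.02 + 1.56/√44.10) = 0.06769/(0.06769 + 0.2349) = 0.224.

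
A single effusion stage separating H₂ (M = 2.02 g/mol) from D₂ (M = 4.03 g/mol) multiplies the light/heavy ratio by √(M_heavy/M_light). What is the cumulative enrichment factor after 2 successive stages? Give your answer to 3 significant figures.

After 2 stages the ratio has grown by (√(4.03/2.02))^2 = (4.03/2.02)^(2/2).
= 1.99505^1 = 2.00.

2.00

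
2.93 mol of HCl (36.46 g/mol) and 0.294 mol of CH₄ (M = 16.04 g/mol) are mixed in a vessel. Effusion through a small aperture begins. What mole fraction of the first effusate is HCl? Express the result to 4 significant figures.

0.8686

The effusion rate of species i is ∝ p_i/√M_i ∝ n_i/√M_i.
x_HCl(eff) = (n_HCl/√M_HCl) / (n_HCl/√M_HCl + n_CH₄/√M_CH₄)
= (2.93/√36.46) / (2.93/√36.46 + 0.294/√16.04) = 0.4852/(0.4852 + 0.07341) = 0.8686.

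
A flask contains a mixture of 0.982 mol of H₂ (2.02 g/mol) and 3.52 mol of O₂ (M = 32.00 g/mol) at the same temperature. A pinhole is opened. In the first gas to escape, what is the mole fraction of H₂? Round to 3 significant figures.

0.526

Each component's effusion rate ∝ (its partial pressure)·(1/√M) ∝ n_i/√M_i.
Mole fraction of H₂ in the effusate = (n_H₂/√M_H₂) / (n_H₂/√M_H₂ + n_O₂/√M_O₂)
= (0.982/√2.02) / (0.982/√2.02 + 3.52/√32.00) = 0.6909/(0.6909 + 0.6223) = 0.526.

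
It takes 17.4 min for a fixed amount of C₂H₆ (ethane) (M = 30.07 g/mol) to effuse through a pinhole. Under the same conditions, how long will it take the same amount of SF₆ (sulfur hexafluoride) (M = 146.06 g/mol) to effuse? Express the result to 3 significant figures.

38.3 min

Since effusion rate ∝ 1/√M, t_SF₆/t_C₂H₆ = √(M_SF₆/M_C₂H₆) = √(146.06/30.07) = √4.857 = 2.204.
So the time for SF₆ is 17.4 × 2.204 = 38.3 min.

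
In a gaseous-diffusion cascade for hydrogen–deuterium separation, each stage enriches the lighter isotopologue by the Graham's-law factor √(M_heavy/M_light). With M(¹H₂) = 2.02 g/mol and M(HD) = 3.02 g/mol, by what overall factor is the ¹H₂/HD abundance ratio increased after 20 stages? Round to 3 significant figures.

55.8

After 20 stages the ratio has grown by (√(3.02/2.02))^20 = (3.02/2.02)^(20/2).
= 1.49505^10 = 55.8.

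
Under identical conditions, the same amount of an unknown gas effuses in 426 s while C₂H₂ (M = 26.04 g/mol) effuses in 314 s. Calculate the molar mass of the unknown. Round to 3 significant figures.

47.9 g/mol

Since effusion rate ∝ 1/√M, t_X/t_C₂H₂ = √(M_X/M_C₂H₂).
426/314 = 1.357 = √(M_X/26.04)
M_X = 26.04 × 1.357² = 26.04 × 1.841 = 47.9 g/mol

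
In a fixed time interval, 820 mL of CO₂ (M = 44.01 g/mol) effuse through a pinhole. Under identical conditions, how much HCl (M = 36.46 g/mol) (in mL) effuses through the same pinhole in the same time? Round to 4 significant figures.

Using Graham's law: rate_HCl/rate_CO₂ = √(M_CO₂/M_HCl) = √(44.01/36.46) = √1.207 = 1.099.
So the volume for HCl is 820 × 1.099 = 900.9 mL.

900.9 mL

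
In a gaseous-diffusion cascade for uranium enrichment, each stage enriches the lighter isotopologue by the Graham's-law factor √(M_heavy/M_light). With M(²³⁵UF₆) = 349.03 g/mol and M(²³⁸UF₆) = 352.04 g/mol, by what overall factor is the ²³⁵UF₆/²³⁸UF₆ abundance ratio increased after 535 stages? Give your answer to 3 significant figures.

The single-stage factor is √(M_heavy/M_light), so 535 stages give [√(352.04/349.03)]^535 = (352.04/349.03)^(535/2).
= 1.00862^(535/2) = 9.94.

9.94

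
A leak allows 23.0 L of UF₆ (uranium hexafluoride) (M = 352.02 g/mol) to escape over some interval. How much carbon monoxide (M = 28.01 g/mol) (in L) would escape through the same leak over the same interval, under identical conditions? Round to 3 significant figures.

81.5 L

By Graham's law, rate_CO/rate_UF₆ = √(M_UF₆/M_CO) = √(352.02/28.01) = √12.57 = 3.545.
So the volume for CO is 23.0 × 3.545 = 81.5 L.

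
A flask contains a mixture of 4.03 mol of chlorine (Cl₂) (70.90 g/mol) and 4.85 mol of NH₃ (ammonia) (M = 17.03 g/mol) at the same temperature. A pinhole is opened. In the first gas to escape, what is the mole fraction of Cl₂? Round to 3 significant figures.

Each component's effusion rate ∝ (its partial pressure)·(1/√M) ∝ n_i/√M_i.
x_Cl₂(eff) = (n_Cl₂/√M_Cl₂) / (n_Cl₂/√M_Cl₂ + n_NH₃/√M_NH₃)
= (4.03/√70.90) / (4.03/√70.90 + 4.85/√17.03) = 0.4786/(0.4786 + 1.175) = 0.289.

0.289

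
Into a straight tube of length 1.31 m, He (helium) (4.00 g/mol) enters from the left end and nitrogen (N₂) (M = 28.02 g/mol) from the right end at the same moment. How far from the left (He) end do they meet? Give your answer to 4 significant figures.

The fronts meet when d_He + d_N₂ = L with d_He/d_N₂ = √(M_N₂/M_He) (Graham's law). Here √(M_N₂/M_He) = √(28.02/4.00) = 2.647.
With d_He + d_N₂ = 1.31 m, d_N₂ = 1.31/(1 + 2.647) = 0.3592 m.
d_He = 1.31 − 0.3592 = 0.9508 m.

0.9508 m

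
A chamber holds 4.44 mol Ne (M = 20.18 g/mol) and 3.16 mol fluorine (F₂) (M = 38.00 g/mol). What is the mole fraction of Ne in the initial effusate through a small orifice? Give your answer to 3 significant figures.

0.658

Each component's effusion rate ∝ (its partial pressure)·(1/√M) ∝ n_i/√M_i.
x_Ne(eff) = (n_Ne/√M_Ne) / (n_Ne/√M_Ne + n_F₂/√M_F₂)
= (4.44/√20.18) / (4.44/√20.18 + 3.16/√38.00) = 0.9884/(0.9884 + 0.5126) = 0.658.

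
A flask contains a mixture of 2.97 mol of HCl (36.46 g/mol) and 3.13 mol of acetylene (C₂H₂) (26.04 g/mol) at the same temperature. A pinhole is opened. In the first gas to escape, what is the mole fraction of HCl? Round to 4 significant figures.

0.4450

Effusion rate of each component ∝ n_i/√M_i (partial pressure × 1/√M).
x_HCl(eff) = (n_HCl/√M_HCl) / (n_HCl/√M_HCl + n_C₂H₂/√M_C₂H₂)
= (2.97/√36.46) / (2.97/√36.46 + 3.13/√26.04) = 0.4919/(0.4919 + 0.6134) = 0.4450.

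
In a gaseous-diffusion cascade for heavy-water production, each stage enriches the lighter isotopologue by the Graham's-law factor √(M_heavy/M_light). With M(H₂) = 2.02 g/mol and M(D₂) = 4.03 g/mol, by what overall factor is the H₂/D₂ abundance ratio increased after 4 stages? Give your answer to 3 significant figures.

Overall factor = α^4 with α = √(4.03/2.02), i.e. (4.03/2.02)^(4/2).
= 1.99505^2 = 3.98.

3.98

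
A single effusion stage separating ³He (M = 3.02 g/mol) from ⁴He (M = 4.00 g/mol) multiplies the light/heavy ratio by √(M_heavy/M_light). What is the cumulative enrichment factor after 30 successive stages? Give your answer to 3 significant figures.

67.7

After 30 stages the ratio has grown by (√(4.00/3.02))^30 = (4.00/3.02)^(30/2).
= 1.32450^15 = 67.7.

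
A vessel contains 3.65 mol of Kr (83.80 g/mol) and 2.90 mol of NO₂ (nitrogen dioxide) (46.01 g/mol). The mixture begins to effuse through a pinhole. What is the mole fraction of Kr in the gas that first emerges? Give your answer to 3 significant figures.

The effusion rate of species i is ∝ p_i/√M_i ∝ n_i/√M_i.
x_Kr(eff) = (n_Kr/√M_Kr) / (n_Kr/√M_Kr + n_NO₂/√M_NO₂)
= (3.65/√83.80) / (3.65/√83.80 + 2.90/√46.01) = 0.3987/(0.3987 + 0.4275) = 0.483.

0.483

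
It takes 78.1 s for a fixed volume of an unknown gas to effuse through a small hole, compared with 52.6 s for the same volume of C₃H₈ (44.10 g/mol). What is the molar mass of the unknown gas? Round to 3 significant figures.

97.2 g/mol

From Graham's law, t_X/t_C₃H₈ = √(M_X/M_C₃H₈).
78.1/52.6 = 1.485 = √(M_X/44.10)
M_X = 44.10 × 1.485² = 44.10 × 2.205 = 97.2 g/mol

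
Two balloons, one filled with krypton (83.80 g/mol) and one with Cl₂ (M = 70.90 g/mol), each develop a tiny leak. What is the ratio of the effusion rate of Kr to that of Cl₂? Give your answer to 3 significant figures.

0.920

Using Graham's law: rate_Kr/rate_Cl₂ = √(M_Cl₂/M_Kr) = √(70.90/83.80) = √0.8461 = 0.920.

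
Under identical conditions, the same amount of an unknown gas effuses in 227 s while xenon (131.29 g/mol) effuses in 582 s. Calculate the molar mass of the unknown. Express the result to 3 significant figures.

20.0 g/mol

Graham's law gives t_X/t_Xe = √(M_X/M_Xe).
227/582 = 0.3900 = √(M_X/131.29)
M_X = 131.29 × 0.3900² = 131.29 × 0.1521 = 20.0 g/mol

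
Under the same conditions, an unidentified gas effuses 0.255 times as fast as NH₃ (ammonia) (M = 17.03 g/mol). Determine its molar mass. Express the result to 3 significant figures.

262 g/mol

From Graham's law, rate_X/rate_NH₃ = √(M_NH₃/M_X).
0.255 = √(17.03/M_X)
M_X = 17.03 / 0.255² = 17.03 / 0.06502 = 262 g/mol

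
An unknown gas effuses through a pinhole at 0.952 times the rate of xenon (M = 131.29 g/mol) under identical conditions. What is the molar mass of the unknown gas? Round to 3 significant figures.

145 g/mol

Using Graham's law: rate_X/rate_Xe = √(M_Xe/M_X).
0.952 = √(131.29/M_X)
M_X = 131.29 / 0.952² = 131.29 / 0.9063 = 145 g/mol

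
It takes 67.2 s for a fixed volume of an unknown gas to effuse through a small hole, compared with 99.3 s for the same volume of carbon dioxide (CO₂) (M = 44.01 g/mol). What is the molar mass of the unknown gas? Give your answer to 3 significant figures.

From Graham's law, t_X/t_CO₂ = √(M_X/M_CO₂).
67.2/99.3 = 0.6767 = √(M_X/44.01)
M_X = 44.01 × 0.6767² = 44.01 × 0.4580 = 20.2 g/mol

20.2 g/mol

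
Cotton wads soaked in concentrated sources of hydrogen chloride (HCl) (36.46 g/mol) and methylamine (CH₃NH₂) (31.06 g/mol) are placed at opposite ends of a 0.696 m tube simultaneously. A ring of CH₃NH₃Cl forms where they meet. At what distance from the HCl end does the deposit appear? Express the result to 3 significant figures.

Distances travelled in equal time are proportional to diffusion rates, so d_HCl/d_CH₃NH₂ = √(M_CH₃NH₂/M_HCl) = √(31.06/36.46) = 0.9230.
With d_HCl + d_CH₃NH₂ = 0.696 m, d_CH₃NH₂ = 0.696/(1 + 0.9230) = 0.3619 m.
d_HCl = 0.696 − 0.3619 = 0.334 m.

0.334 m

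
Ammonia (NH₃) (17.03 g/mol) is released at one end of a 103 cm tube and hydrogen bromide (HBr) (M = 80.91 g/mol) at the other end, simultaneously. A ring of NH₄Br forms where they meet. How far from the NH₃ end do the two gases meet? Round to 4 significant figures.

70.61 cm

The fronts meet when d_NH₃ + d_HBr = L with d_NH₃/d_HBr = √(M_HBr/M_NH₃) (Graham's law). Here √(M_HBr/M_NH₃) = √(80.91/17.03) = 2.180.
With d_NH₃ + d_HBr = 103 cm, d_HBr = 103/(1 + 2.180) = 32.39 cm.
d_NH₃ = 103 − 32.39 = 70.61 cm.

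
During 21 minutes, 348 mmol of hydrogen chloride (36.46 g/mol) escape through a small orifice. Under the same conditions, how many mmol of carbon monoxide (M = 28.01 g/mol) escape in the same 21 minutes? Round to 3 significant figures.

397 mmol

Since effusion rate ∝ 1/√M, rate_CO/rate_HCl = √(M_HCl/M_CO) = √(36.46/28.01) = √1.302 = 1.141.
So the amount for CO is 348 × 1.141 = 397 mmol.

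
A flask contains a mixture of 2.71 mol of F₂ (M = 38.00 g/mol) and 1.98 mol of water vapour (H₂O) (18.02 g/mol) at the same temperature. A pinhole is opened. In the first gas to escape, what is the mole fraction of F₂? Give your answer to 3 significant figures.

0.485

Rate_i ∝ x_i/√M_i (Graham's law weighted by mole fraction), so the effusate composition follows n_i/√M_i.
x_F₂(eff) = (n_F₂/√M_F₂) / (n_F₂/√M_F₂ + n_H₂O/√M_H₂O)
= (2.71/√38.00) / (2.71/√38.00 + 1.98/√18.02) = 0.4396/(0.4396 + 0.4664) = 0.485.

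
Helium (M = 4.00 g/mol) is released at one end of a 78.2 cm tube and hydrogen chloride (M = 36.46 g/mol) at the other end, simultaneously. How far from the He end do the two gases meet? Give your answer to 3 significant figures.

58.7 cm

Graham's law gives d_He/d_HCl = rate_He/rate_HCl = √(M_HCl/M_He) = √(36.46/4.00) = 3.019.
With d_He + d_HCl = 78.2 cm, d_HCl = 78.2/(1 + 3.019) = 19.46 cm.
d_He = 78.2 − 19.46 = 58.7 cm.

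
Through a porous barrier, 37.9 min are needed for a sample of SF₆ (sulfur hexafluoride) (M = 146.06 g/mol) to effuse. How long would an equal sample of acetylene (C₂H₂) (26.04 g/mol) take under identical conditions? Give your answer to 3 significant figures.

Graham's law gives t_C₂H₂/t_SF₆ = √(M_C₂H₂/M_SF₆) = √(26.04/146.06) = √0.1783 = 0.4222.
So the time for C₂H₂ is 37.9 × 0.4222 = 16.0 min.

16.0 min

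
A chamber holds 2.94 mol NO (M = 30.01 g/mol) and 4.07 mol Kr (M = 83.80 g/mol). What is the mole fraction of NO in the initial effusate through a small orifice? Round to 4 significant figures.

0.5469

Effusion rate of each component ∝ n_i/√M_i (partial pressure × 1/√M).
Mole fraction of NO in the effusate = (n_NO/√M_NO) / (n_NO/√M_NO + n_Kr/√M_Kr)
= (2.94/√30.01) / (2.94/√30.01 + 4.07/√83.80) = 0.5367/(0.5367 + 0.4446) = 0.5469.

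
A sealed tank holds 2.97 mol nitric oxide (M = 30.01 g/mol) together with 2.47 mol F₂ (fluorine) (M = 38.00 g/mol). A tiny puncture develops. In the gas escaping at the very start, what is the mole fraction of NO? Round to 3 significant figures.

0.575

Effusion rate of each component ∝ n_i/√M_i (partial pressure × 1/√M).
x_NO(eff) = (n_NO/√M_NO) / (n_NO/√M_NO + n_F₂/√M_F₂)
= (2.97/√30.01) / (2.97/√30.01 + 2.47/√38.00) = 0.5422/(0.5422 + 0.4007) = 0.575.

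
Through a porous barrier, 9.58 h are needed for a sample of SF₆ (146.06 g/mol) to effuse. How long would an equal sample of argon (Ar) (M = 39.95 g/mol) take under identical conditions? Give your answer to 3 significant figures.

5.01 h

From Graham's law, t_Ar/t_SF₆ = √(M_Ar/M_SF₆) = √(39.95/146.06) = √0.2735 = 0.5230.
So the time for Ar is 9.58 × 0.5230 = 5.01 h.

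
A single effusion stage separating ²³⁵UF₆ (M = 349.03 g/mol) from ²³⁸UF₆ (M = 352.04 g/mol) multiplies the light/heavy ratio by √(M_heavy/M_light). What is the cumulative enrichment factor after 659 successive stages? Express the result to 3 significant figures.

16.9

Overall factor = α^659 with α = √(352.04/349.03), i.e. (352.04/349.03)^(659/2).
= 1.00862^(659/2) = 16.9.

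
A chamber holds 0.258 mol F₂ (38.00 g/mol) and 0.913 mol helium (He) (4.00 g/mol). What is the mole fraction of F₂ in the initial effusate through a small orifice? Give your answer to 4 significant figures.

Each component's effusion rate ∝ (its partial pressure)·(1/√M) ∝ n_i/√M_i.
So x_F₂ in the escaping gas = (n_F₂/√M_F₂) / Σ(n_i/√M_i)
= (0.258/√38.00) / (0.258/√38.00 + 0.913/√4.00) = 0.04185/(0.04185 + 0.4565) = 0.08398.

0.08398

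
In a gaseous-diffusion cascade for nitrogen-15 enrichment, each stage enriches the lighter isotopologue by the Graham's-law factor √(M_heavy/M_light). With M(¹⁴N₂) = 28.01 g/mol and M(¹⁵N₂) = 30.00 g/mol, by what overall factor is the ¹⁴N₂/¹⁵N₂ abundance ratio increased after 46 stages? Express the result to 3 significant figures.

4.85

Overall factor = α^46 with α = √(30.00/28.01), i.e. (30.00/28.01)^(46/2).
= 1.07105^23 = 4.85.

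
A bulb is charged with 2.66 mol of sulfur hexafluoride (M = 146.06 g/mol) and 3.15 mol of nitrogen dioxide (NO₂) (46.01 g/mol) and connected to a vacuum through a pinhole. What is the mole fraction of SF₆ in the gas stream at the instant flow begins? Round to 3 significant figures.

Rate_i ∝ x_i/√M_i (Graham's law weighted by mole fraction), so the effusate composition follows n_i/√M_i.
So x_SF₆ in the escaping gas = (n_SF₆/√M_SF₆) / Σ(n_i/√M_i)
= (2.66/√146.06) / (2.66/√146.06 + 3.15/√46.01) = 0.2201/(0.2201 + 0.4644) = 0.322.

0.322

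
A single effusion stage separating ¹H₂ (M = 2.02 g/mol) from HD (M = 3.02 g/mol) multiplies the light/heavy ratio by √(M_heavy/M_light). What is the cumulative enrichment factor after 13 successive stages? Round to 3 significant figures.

Overall factor = α^13 with α = √(3.02/2.02), i.e. (3.02/2.02)^(13/2).
= 1.49505^(13/2) = 13.7.

13.7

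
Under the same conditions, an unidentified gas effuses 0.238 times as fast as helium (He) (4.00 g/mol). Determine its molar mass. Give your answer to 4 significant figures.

70.62 g/mol

Since effusion rate ∝ 1/√M, rate_X/rate_He = √(M_He/M_X).
0.238 = √(4.00/M_X)
M_X = 4.00 / 0.238² = 4.00 / 0.05664 = 70.62 g/mol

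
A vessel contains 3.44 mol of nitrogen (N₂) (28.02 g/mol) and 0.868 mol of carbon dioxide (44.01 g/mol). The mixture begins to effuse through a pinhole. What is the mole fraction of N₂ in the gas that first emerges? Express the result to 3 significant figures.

0.832

Rate_i ∝ x_i/√M_i (Graham's law weighted by mole fraction), so the effusate composition follows n_i/√M_i.
Mole fraction of N₂ in the effusate = (n_N₂/√M_N₂) / (n_N₂/√M_N₂ + n_CO₂/√M_CO₂)
= (3.44/√28.02) / (3.44/√28.02 + 0.868/√44.01) = 0.6499/(0.6499 + 0.1308) = 0.832.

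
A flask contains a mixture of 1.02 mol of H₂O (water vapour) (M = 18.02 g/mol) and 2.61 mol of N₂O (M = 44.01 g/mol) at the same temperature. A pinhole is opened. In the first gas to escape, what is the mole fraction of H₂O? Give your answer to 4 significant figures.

0.3792

The effusion rate of species i is ∝ p_i/√M_i ∝ n_i/√M_i.
Mole fraction of H₂O in the effusate = (n_H₂O/√M_H₂O) / (n_H₂O/√M_H₂O + n_N₂O/√M_N₂O)
= (1.02/√18.02) / (1.02/√18.02 + 2.61/√44.01) = 0.2403/(0.2403 + 0.3934) = 0.3792.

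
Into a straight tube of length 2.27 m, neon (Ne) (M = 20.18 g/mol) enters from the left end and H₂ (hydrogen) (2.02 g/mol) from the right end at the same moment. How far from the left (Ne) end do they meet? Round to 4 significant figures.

Graham's law gives d_Ne/d_H₂ = rate_Ne/rate_H₂ = √(M_H₂/M_Ne) = √(2.02/20.18) = 0.3164.
With d_Ne + d_H₂ = 2.27 m, d_H₂ = 2.27/(1 + 0.3164) = 1.724 m.
d_Ne = 2.27 − 1.724 = 0.5456 m.

0.5456 m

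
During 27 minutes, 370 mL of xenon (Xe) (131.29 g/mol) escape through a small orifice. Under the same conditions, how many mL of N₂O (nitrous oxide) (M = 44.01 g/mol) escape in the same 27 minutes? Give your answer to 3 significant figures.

639 mL

Graham's law gives rate_N₂O/rate_Xe = √(M_Xe/M_N₂O) = √(131.29/44.01) = √2.983 = 1.727.
So the volume for N₂O is 370 × 1.727 = 639 mL.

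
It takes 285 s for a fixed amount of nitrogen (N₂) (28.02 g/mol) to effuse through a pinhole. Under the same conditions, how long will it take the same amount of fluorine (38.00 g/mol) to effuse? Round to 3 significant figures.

Graham's law gives t_F₂/t_N₂ = √(M_F₂/M_N₂) = √(38.00/28.02) = √1.356 = 1.165.
So the time for F₂ is 285 × 1.165 = 332 s.

332 s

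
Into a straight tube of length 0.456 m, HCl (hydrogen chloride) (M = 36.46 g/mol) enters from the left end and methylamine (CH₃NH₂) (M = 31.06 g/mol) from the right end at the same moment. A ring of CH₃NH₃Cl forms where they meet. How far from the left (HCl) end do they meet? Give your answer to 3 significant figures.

0.219 m

The fronts meet when d_HCl + d_CH₃NH₂ = L with d_HCl/d_CH₃NH₂ = √(M_CH₃NH₂/M_HCl) (Graham's law). Here √(M_CH₃NH₂/M_HCl) = √(31.06/36.46) = 0.9230.
With d_HCl + d_CH₃NH₂ = 0.456 m, d_CH₃NH₂ = 0.456/(1 + 0.9230) = 0.2371 m.
d_HCl = 0.456 − 0.2371 = 0.219 m.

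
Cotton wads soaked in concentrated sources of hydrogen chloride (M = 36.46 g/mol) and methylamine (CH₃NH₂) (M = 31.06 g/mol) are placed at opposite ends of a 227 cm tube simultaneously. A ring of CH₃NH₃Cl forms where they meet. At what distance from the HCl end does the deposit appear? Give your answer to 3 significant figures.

The fronts meet when d_HCl + d_CH₃NH₂ = L with d_HCl/d_CH₃NH₂ = √(M_CH₃NH₂/M_HCl) (Graham's law). Here √(M_CH₃NH₂/M_HCl) = √(31.06/36.46) = 0.9230.
With d_HCl + d_CH₃NH₂ = 227 cm, d_CH₃NH₂ = 227/(1 + 0.9230) = 118.0 cm.
d_HCl = 227 − 118.0 = 109 cm.

109 cm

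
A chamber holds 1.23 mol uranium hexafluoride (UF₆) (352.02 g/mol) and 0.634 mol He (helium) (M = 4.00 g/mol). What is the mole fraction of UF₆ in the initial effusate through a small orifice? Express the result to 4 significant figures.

0.1714

Rate_i ∝ x_i/√M_i (Graham's law weighted by mole fraction), so the effusate composition follows n_i/√M_i.
x_UF₆(eff) = (n_UF₆/√M_UF₆) / (n_UF₆/√M_UF₆ + n_He/√M_He)
= (1.23/√352.02) / (1.23/√352.02 + 0.634/√4.00) = 0.06556/(0.06556 + 0.3170) = 0.1714.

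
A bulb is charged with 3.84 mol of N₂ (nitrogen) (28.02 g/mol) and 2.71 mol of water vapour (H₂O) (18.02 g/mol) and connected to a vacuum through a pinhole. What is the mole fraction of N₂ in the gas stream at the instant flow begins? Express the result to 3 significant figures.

Effusion rate of each component ∝ n_i/√M_i (partial pressure × 1/√M).
So x_N₂ in the escaping gas = (n_N₂/√M_N₂) / Σ(n_i/√M_i)
= (3.84/√28.02) / (3.84/√28.02 + 2.71/√18.02) = 0.7254/(0.7254 + 0.6384) = 0.532.

0.532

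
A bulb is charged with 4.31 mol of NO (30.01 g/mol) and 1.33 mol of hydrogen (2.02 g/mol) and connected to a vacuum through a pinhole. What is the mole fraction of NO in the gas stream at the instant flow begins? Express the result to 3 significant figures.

0.457

The effusion rate of species i is ∝ p_i/√M_i ∝ n_i/√M_i.
Mole fraction of NO in the effusate = (n_NO/√M_NO) / (n_NO/√M_NO + n_H₂/√M_H₂)
= (4.31/√30.01) / (4.31/√30.01 + 1.33/√2.02) = 0.7868/(0.7868 + 0.9358) = 0.457.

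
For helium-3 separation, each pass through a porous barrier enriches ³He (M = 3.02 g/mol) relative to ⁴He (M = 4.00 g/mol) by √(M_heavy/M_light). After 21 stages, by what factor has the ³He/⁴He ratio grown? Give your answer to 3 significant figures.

19.1

The single-stage factor is √(M_heavy/M_light), so 21 stages give [√(4.00/3.02)]^21 = (4.00/3.02)^(21/2).
= 1.32450^(21/2) = 19.1.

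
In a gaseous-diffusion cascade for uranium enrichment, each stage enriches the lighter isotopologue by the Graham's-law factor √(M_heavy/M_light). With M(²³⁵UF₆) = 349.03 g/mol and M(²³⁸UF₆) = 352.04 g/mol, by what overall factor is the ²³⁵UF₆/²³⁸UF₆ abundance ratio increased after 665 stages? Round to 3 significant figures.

17.4

Each stage multiplies the ratio by α = √(352.04/349.03), so after 665 stages the overall factor is α^665 = (352.04/349.03)^(665/2).
= 1.00862^(665/2) = 17.4.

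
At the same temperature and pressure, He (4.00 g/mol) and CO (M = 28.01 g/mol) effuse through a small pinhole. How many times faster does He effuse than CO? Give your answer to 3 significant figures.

Graham's law gives rate_He/rate_CO = √(M_CO/M_He) = √(28.01/4.00) = √7.003 = 2.65.

2.65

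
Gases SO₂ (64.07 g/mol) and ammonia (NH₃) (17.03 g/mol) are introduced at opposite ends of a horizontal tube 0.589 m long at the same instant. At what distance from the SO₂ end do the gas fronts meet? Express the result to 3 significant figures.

Graham's law gives d_SO₂/d_NH₃ = rate_SO₂/rate_NH₃ = √(M_NH₃/M_SO₂) = √(17.03/64.07) = 0.5156.
With d_SO₂ + d_NH₃ = 0.589 m, d_NH₃ = 0.589/(1 + 0.5156) = 0.3886 m.
d_SO₂ = 0.589 − 0.3886 = 0.200 m.

0.200 m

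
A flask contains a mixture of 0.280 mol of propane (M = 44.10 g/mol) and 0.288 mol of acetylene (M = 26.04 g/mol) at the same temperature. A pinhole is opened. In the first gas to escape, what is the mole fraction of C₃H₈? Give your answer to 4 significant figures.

Each component's effusion rate ∝ (its partial pressure)·(1/√M) ∝ n_i/√M_i.
Mole fraction of C₃H₈ in the effusate = (n_C₃H₈/√M_C₃H₈) / (n_C₃H₈/√M_C₃H₈ + n_C₂H₂/√M_C₂H₂)
= (0.280/√44.10) / (0.280/√44.10 + 0.288/√26.04) = 0.04216/(0.04216 + 0.05644) = 0.4276.

0.4276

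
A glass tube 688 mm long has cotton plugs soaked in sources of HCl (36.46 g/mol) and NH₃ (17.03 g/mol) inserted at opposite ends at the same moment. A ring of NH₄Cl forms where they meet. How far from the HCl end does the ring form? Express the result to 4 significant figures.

The fronts meet when d_HCl + d_NH₃ = L with d_HCl/d_NH₃ = √(M_NH₃/M_HCl) (Graham's law). Here √(M_NH₃/M_HCl) = √(17.03/36.46) = 0.6834.
With d_HCl + d_NH₃ = 688 mm, d_NH₃ = 688/(1 + 0.6834) = 408.7 mm.
d_HCl = 688 − 408.7 = 279.3 mm.

279.3 mm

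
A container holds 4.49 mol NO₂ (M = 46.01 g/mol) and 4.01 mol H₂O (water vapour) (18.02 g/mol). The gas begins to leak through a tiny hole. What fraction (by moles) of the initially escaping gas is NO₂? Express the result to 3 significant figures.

Each component's effusion rate ∝ (its partial pressure)·(1/√M) ∝ n_i/√M_i.
x_NO₂(eff) = (n_NO₂/√M_NO₂) / (n_NO₂/√M_NO₂ + n_H₂O/√M_H₂O)
= (4.49/√46.01) / (4.49/√46.01 + 4.01/√18.02) = 0.6619/(0.6619 + 0.9446) = 0.412.

0.412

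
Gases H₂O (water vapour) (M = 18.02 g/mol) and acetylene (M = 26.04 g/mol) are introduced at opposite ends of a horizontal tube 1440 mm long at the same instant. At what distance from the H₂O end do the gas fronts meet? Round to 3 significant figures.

Distances travelled in equal time are proportional to diffusion rates, so d_H₂O/d_C₂H₂ = √(M_C₂H₂/M_H₂O) = √(26.04/18.02) = 1.202.
With d_H₂O + d_C₂H₂ = 1440 mm, d_C₂H₂ = 1440/(1 + 1.202) = 653.9 mm.
d_H₂O = 1440 − 653.9 = 786 mm.

786 mm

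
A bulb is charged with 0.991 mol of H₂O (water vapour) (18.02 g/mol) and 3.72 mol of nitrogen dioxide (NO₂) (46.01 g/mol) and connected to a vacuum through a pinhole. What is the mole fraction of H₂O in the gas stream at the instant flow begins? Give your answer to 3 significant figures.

Each component's effusion rate ∝ (its partial pressure)·(1/√M) ∝ n_i/√M_i.
x_H₂O(eff) = (n_H₂O/√M_H₂O) / (n_H₂O/√M_H₂O + n_NO₂/√M_NO₂)
= (0.991/√18.02) / (0.991/√18.02 + 3.72/√46.01) = 0.2335/(0.2335 + 0.5484) = 0.299.

0.299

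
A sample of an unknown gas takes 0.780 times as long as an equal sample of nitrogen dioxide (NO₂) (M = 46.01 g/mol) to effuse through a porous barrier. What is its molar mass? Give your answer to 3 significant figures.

Since effusion rate ∝ 1/√M, t_X/t_NO₂ = √(M_X/M_NO₂).
0.780 = √(M_X/46.01)
M_X = 46.01 × 0.780² = 46.01 × 0.6084 = 28.0 g/mol

28.0 g/mol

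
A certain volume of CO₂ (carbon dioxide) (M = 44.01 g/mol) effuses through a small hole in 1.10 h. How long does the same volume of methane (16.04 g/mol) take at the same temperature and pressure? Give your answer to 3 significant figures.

0.664 h

From Graham's law, t_CH₄/t_CO₂ = √(M_CH₄/M_CO₂) = √(16.04/44.01) = √0.3645 = 0.6037.
So the time for CH₄ is 1.10 × 0.6037 = 0.664 h.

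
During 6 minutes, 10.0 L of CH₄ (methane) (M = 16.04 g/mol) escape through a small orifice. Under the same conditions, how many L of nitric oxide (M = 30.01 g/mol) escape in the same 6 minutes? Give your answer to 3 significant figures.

By Graham's law, rate_NO/rate_CH₄ = √(M_CH₄/M_NO) = √(16.04/30.01) = √0.5345 = 0.7311.
So the volume for NO is 10.0 × 0.7311 = 7.31 L.

7.31 L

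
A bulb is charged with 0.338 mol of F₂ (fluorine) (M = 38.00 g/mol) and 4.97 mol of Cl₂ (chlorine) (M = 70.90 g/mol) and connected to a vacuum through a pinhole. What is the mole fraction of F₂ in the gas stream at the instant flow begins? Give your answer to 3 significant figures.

Effusion rate of each component ∝ n_i/√M_i (partial pressure × 1/√M).
So x_F₂ in the escaping gas = (n_F₂/√M_F₂) / Σ(n_i/√M_i)
= (0.338/√38.00) / (0.338/√38.00 + 4.97/√70.90) = 0.05483/(0.05483 + 0.5902) = 0.0850.

0.0850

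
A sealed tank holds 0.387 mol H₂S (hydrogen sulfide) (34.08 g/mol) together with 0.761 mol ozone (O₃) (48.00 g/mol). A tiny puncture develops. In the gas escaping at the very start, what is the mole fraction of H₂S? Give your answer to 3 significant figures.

0.376

Each component's effusion rate ∝ (its partial pressure)·(1/√M) ∝ n_i/√M_i.
So x_H₂S in the escaping gas = (n_H₂S/√M_H₂S) / Σ(n_i/√M_i)
= (0.387/√34.08) / (0.387/√34.08 + 0.761/√48.00) = 0.06629/(0.06629 + 0.1098) = 0.376.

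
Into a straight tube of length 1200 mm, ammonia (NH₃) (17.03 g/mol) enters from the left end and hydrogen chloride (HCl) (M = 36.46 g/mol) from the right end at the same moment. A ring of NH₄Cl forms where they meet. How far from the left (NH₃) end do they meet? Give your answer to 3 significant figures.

In equal time, each gas travels a distance ∝ its rate ∝ 1/√M, so d_NH₃/d_HCl = √(M_HCl/M_NH₃) = √(36.46/17.03) = 1.463.
With d_NH₃ + d_HCl = 1200 mm, d_HCl = 1200/(1 + 1.463) = 487.2 mm.
d_NH₃ = 1200 − 487.2 = 713 mm.

713 mm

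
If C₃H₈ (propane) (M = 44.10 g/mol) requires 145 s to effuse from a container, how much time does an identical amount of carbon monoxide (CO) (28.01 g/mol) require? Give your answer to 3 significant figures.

Graham's law gives t_CO/t_C₃H₈ = √(M_CO/M_C₃H₈) = √(28.01/44.10) = √0.6351 = 0.7970.
So the time for CO is 145 × 0.7970 = 116 s.

116 s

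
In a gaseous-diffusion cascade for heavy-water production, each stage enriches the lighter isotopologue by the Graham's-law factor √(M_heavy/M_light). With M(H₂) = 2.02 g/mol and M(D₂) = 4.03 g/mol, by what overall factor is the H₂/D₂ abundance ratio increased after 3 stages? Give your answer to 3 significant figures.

The single-stage factor is √(M_heavy/M_light), so 3 stages give [√(4.03/2.02)]^3 = (4.03/2.02)^(3/2).
= 1.99505^(3/2) = 2.82.

2.82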